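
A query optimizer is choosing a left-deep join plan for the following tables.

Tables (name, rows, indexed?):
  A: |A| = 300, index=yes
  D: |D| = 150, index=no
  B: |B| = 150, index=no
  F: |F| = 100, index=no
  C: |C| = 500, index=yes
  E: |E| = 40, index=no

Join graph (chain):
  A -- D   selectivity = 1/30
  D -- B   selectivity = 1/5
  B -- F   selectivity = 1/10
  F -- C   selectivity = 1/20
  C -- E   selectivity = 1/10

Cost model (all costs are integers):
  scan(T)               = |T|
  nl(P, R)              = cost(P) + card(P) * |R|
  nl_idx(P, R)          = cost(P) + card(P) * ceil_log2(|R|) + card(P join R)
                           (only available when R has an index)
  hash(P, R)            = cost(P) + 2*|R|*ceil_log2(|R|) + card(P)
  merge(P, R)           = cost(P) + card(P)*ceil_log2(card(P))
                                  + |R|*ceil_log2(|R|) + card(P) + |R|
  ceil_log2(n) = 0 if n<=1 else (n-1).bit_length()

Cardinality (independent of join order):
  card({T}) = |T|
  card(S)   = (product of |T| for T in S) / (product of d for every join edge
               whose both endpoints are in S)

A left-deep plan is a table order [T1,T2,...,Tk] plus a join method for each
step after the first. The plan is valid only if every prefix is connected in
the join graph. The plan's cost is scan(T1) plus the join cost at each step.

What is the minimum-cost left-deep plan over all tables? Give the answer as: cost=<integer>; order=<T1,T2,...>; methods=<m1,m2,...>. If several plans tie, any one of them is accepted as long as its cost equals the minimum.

Selinger DP (subsets sized 1..n):
  {A}: scan cost=300, card=300
  {D}: scan cost=150, card=150
  {B}: scan cost=150, card=150
  {F}: scan cost=100, card=100
  {C}: scan cost=500, card=500
  {E}: scan cost=40, card=40
  {AD}: card=1500; try (D,hash)→3000, (A,nl_idx)→3000, (A,merge)→4500, (D,merge)→4650, (A,hash)→5700, (A,nl)→45150 …(+1); best=3000 via (D,hash)
  {BD}: card=4500; try (D,hash)→2700, (B,hash)→2700, (D,merge)→2850, (B,merge)→2850, (D,nl)→22650, (B,nl)→22650; best=2700 via (D,hash)
  {BF}: card=1500; try (F,hash)→1700, (B,merge)→2250, (F,merge)→2300, (B,hash)→2600, (B,nl)→15100, (F,nl)→15150; best=1700 via (F,hash)
  {CF}: card=2500; try (F,hash)→2400, (C,nl_idx)→3500, (C,merge)→5900, (F,merge)→6300, (C,hash)→9200, (C,nl)→50100 …(+1); best=2400 via (F,hash)
  {CE}: card=2000; try (E,hash)→1480, (C,nl_idx)→2400, (C,merge)→5320, (E,merge)→5780, (C,hash)→9080, (C,nl)→20040 …(+1); best=1480 via (E,hash)
  {ABD}: card=45000; try (B,hash)→6900, (A,hash)→12600, (B,merge)→22350, (A,merge)→68700, (A,nl_idx)→88200, (B,nl)→228000 …(+1); best=6900 via (B,hash)
  {BDF}: card=45000; try (D,hash)→5600, (F,hash)→8600, (D,merge)→21050, (F,merge)→66500, (D,nl)→226700, (F,nl)→452700; best=5600 via (D,hash)
  {BCF}: card=37500; try (B,hash)→7300, (C,hash)→12200, (C,merge)→24700, (B,merge)→36250, (C,nl_idx)→52700, (B,nl)→377400 …(+1); best=7300 via (B,hash)
  {CEF}: card=10000; try (F,hash)→4880, (E,hash)→5380, (F,merge)→26280, (E,merge)→35180, (E,nl)→102400, (F,nl)→201480; best=4880 via (F,hash)
  {ABDF}: card=450000; try (F,hash)→53300, (A,hash)→56000, (F,merge)→772700, (A,merge)→773600, (A,nl_idx)→860600, (F,nl)→4506900 …(+1); best=53300 via (F,hash)
  {BCDF}: card=1125000; try (D,hash)→47200, (C,hash)→59600, (D,merge)→646150, (C,merge)→775600, (C,nl_idx)→1535600, (D,nl)→5632300 …(+1); best=47200 via (D,hash)
  {BCEF}: card=150000; try (B,hash)→17280, (E,hash)→45280, (B,merge)→156230, (E,merge)→645080, (B,nl)→1504880, (E,nl)→1507300; best=17280 via (B,hash)
  {ABCDF}: card=11250000; try (C,hash)→512300, (A,hash)→1177600, (C,merge)→9058300, (C,nl_idx)→15353300, (A,nl_idx)→21422200, (A,merge)→24800200 …(+2); best=512300 via (C,hash)
  {BCDEF}: card=4500000; try (D,hash)→169680, (E,hash)→1172680, (D,merge)→2868630, (D,nl)→22517280, (E,merge)→24797480, (E,nl)→45047200; best=169680 via (D,hash)
  {ABCDEF}: card=45000000; try (A,hash)→4675080, (E,hash)→11762780, (A,nl_idx)→85669680, (A,merge)→108172680, (E,merge)→281762580, (E,nl)→450512300 …(+1); best=4675080 via (A,hash)

cost=4675080; order=C,E,F,B,D,A; methods=hash,hash,hash,hash,hash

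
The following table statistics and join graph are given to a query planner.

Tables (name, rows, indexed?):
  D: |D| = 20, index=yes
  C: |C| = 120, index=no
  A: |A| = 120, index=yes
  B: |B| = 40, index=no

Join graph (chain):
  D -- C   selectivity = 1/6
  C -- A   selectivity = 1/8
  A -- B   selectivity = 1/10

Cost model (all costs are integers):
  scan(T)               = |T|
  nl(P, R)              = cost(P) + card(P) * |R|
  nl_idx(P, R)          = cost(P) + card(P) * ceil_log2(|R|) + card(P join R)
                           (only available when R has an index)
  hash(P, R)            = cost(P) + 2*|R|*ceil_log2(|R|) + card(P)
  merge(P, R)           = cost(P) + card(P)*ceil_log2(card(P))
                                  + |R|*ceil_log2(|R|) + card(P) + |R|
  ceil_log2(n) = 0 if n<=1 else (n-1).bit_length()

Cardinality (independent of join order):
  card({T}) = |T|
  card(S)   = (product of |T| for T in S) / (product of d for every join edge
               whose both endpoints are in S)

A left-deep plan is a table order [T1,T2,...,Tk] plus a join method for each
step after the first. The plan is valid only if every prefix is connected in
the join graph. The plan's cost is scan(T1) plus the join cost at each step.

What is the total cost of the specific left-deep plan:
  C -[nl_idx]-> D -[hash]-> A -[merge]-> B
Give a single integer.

87480

step 1: scan C: cost=120, card=120
step 2: join D via nl_idx
    card(P join D) = 120*20/(6) = 400
    cost = 120 + 120*5 + 400 = 1120
step 3: join A via hash
    card(P join A) = 400*120/(8) = 6000
    cost = 1120 + 2*120*7 + 400 = 3200
step 4: join B via merge
    card(P join B) = 6000*40/(10) = 24000
    cost = 3200 + 6000*13 + 40*6 + 6000 + 40 = 87480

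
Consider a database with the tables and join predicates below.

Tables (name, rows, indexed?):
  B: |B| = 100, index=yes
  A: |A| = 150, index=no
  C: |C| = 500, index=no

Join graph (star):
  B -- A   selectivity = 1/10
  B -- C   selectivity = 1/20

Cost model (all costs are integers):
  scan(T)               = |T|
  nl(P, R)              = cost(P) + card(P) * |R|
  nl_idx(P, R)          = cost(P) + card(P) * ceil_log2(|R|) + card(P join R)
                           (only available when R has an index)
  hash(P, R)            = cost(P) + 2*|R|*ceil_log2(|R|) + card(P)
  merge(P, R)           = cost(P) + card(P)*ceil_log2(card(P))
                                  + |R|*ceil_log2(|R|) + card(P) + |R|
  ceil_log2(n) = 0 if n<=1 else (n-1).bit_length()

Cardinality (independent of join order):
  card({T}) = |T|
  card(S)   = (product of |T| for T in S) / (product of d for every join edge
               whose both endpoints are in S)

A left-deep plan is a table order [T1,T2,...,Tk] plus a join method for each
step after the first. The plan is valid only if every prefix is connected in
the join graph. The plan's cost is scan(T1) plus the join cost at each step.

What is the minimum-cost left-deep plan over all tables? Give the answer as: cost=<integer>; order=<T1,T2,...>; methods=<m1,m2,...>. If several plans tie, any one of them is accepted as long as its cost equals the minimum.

cost=7300; order=C,B,A; methods=hash,hash

Selinger DP (subsets sized 1..n):
  {B}: scan cost=100, card=100
  {A}: scan cost=150, card=150
  {C}: scan cost=500, card=500
  {AB}: card=1500; try (B,hash)→1700, (A,merge)→2250, (B,merge)→2300, (A,hash)→2600, (B,nl_idx)→2700, (A,nl)→15100 …(+1); best=1700 via (B,hash)
  {BC}: card=2500; try (B,hash)→2400, (C,merge)→5900, (B,merge)→6300, (B,nl_idx)→6500, (C,hash)→9200, (C,nl)→50100 …(+1); best=2400 via (B,hash)
  {ABC}: card=37500; try (A,hash)→7300, (C,hash)→12200, (C,merge)→24700, (A,merge)→36250, (A,nl)→377400, (C,nl)→751700; best=7300 via (A,hash)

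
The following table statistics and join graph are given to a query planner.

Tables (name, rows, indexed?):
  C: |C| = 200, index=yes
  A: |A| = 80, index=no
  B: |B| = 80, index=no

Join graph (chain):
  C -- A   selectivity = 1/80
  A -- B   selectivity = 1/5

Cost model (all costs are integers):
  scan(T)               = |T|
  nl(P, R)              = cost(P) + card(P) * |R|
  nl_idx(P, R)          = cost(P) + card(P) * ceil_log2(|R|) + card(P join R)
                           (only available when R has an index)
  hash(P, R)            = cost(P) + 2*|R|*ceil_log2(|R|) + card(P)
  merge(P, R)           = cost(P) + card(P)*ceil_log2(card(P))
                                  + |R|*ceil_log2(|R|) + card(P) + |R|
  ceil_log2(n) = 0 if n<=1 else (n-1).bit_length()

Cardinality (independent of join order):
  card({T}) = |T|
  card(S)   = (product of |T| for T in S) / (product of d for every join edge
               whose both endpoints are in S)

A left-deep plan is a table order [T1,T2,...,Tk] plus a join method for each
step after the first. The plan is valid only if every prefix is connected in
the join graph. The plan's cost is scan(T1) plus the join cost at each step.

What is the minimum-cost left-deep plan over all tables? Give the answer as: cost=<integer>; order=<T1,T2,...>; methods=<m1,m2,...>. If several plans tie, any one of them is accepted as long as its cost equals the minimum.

Selinger DP (subsets sized 1..n):
  {C}: scan cost=200, card=200
  {A}: scan cost=80, card=80
  {B}: scan cost=80, card=80
  {AC}: card=200; try (C,nl_idx)→920, (A,hash)→1520, (C,merge)→2520, (A,merge)→2640, (C,hash)→3360, (C,nl)→16080 …(+1); best=920 via (C,nl_idx)
  {AB}: card=1280; try (B,hash)→1280, (A,hash)→1280, (B,merge)→1360, (A,merge)→1360, (B,nl)→6480, (A,nl)→6480; best=1280 via (B,hash)
  {ABC}: card=3200; try (B,hash)→2240, (B,merge)→3360, (C,hash)→5760, (C,nl_idx)→14720, (B,nl)→16920, (C,merge)→18440 …(+1); best=2240 via (B,hash)

cost=2240; order=A,C,B; methods=nl_idx,hash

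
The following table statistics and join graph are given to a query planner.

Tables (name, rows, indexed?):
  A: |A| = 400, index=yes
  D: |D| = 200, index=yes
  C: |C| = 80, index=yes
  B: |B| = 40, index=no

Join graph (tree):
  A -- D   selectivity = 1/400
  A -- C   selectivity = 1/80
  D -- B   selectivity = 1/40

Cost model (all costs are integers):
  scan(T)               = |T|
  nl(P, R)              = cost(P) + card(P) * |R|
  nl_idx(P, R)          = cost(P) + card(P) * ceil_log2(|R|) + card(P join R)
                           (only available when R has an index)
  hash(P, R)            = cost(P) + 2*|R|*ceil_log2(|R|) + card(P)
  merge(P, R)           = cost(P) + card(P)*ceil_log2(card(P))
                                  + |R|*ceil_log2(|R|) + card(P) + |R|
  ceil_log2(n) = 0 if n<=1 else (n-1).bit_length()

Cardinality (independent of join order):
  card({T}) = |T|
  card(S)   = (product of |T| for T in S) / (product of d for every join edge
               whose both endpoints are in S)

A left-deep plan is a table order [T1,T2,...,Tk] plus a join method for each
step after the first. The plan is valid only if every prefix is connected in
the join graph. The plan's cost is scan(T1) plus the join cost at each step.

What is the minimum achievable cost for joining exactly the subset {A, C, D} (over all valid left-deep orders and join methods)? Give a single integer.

3520

Selinger DP over subsets of {A,C,D}:
  {A}: scan cost=400, card=400
  {D}: scan cost=200, card=200
  {C}: scan cost=80, card=80
  {AD}: card=200; try (A,nl_idx)→2200, (D,nl_idx)→3800, (D,hash)→4000, (A,merge)→6000, (D,merge)→6200, (A,hash)→7600 …(+2); best=2200 via (A,nl_idx)
  {AC}: card=400; try (A,nl_idx)→1200, (C,hash)→1920, (C,nl_idx)→3600, (A,merge)→4720, (C,merge)→5040, (A,hash)→7360 …(+2); best=1200 via (A,nl_idx)
  {ACD}: card=200; try (C,hash)→3520, (C,nl_idx)→3800, (D,nl_idx)→4600, (C,merge)→4640, (D,hash)→4800, (D,merge)→7000 …(+2); best=3520 via (C,hash)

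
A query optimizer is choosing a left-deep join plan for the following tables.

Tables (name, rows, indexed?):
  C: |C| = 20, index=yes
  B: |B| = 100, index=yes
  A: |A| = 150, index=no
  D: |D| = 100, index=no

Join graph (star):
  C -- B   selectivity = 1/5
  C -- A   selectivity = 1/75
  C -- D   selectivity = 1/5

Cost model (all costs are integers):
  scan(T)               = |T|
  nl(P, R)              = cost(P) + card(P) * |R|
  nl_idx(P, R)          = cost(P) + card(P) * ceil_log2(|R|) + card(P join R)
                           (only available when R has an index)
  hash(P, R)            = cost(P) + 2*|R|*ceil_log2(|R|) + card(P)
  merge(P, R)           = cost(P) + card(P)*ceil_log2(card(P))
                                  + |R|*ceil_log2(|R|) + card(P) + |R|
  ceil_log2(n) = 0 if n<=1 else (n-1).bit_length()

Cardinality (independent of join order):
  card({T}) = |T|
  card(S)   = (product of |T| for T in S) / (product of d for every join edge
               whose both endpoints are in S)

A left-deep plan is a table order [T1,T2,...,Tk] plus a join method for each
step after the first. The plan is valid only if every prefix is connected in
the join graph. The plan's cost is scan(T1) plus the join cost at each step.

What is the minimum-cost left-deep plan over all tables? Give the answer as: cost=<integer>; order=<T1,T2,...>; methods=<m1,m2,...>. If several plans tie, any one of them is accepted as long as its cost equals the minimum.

Selinger DP (subsets sized 1..n):
  {C}: scan cost=20, card=20
  {B}: scan cost=100, card=100
  {A}: scan cost=150, card=150
  {D}: scan cost=100, card=100
  {BC}: card=400; try (C,hash)→400, (B,nl_idx)→560, (B,merge)→940, (C,nl_idx)→1000, (C,merge)→1020, (B,hash)→1440 …(+2); best=400 via (C,hash)
  {AC}: card=40; try (C,hash)→500, (C,nl_idx)→940, (A,merge)→1490, (C,merge)→1620, (A,hash)→2440, (A,nl)→3020 …(+1); best=500 via (C,hash)
  {CD}: card=400; try (C,hash)→400, (D,merge)→940, (C,nl_idx)→1000, (C,merge)→1020, (D,hash)→1440, (D,nl)→2020 …(+1); best=400 via (C,hash)
  {ABC}: card=800; try (B,merge)→1580, (B,nl_idx)→1580, (B,hash)→1940, (A,hash)→3200, (B,nl)→4500, (A,merge)→5750 …(+1); best=1580 via (B,merge)
  {BCD}: card=8000; try (D,hash)→2200, (B,hash)→2200, (D,merge)→5200, (B,merge)→5200, (B,nl_idx)→11200, (D,nl)→40400 …(+1); best=2200 via (D,hash)
  {ACD}: card=800; try (D,merge)→1580, (D,hash)→1940, (A,hash)→3200, (D,nl)→4500, (A,merge)→5750, (A,nl)→60400; best=1580 via (D,merge)
  {ABCD}: card=16000; try (D,hash)→3780, (B,hash)→3780, (D,merge)→11180, (B,merge)→11180, (A,hash)→12600, (B,nl_idx)→23180 …(+4); best=3780 via (D,hash)

cost=3780; order=A,C,B,D; methods=hash,merge,hash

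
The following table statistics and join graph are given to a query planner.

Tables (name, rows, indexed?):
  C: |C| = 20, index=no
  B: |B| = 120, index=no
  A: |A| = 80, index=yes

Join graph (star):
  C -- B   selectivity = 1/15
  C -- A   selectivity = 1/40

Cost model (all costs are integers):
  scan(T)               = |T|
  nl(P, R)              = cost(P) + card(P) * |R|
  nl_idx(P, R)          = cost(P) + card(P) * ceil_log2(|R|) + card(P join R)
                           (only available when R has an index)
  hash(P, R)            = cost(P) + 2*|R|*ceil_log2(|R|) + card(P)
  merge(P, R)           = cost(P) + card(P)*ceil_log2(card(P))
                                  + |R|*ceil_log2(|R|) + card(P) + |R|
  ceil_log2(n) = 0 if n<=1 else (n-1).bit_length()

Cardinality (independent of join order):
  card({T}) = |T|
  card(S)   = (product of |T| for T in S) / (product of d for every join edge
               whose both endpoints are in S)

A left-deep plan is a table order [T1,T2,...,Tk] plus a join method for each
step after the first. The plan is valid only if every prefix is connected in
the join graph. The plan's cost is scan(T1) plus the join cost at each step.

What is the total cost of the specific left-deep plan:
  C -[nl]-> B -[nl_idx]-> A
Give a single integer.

3860

step 1: scan C: cost=20, card=20
step 2: join B via nl
    card(P join B) = 20*120/(15) = 160
    cost = 20 + 20*120 = 2420
step 3: join A via nl_idx
    card(P join A) = 160*80/(40) = 320
    cost = 2420 + 160*7 + 320 = 3860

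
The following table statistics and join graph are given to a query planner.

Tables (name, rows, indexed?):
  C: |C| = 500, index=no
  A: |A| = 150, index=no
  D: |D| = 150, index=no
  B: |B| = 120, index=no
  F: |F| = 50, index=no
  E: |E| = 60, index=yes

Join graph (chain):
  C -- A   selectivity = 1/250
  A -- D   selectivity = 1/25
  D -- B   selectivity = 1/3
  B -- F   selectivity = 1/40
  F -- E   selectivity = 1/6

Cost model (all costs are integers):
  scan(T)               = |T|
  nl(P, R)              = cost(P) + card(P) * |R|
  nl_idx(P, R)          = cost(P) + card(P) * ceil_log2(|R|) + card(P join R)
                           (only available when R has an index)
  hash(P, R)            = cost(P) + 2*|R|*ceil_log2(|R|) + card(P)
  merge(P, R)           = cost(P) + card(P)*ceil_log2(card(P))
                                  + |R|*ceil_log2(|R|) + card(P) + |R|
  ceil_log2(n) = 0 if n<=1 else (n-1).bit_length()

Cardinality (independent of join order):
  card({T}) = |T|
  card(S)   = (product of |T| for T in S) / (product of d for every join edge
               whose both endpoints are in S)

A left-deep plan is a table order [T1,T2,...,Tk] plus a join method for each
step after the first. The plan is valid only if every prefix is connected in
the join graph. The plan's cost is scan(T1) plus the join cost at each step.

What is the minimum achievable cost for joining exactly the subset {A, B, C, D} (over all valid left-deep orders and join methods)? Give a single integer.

9580

Selinger DP over subsets of {A,B,C,D}:
  {C}: scan cost=500, card=500
  {A}: scan cost=150, card=150
  {D}: scan cost=150, card=150
  {B}: scan cost=120, card=120
  {AC}: card=300; try (A,hash)→3400, (C,merge)→6500, (A,merge)→6850, (C,hash)→9300, (C,nl)→75150, (A,nl)→75500; best=3400 via (A,hash)
  {AD}: card=900; try (D,hash)→2700, (A,hash)→2700, (D,merge)→2850, (A,merge)→2850, (D,nl)→22650, (A,nl)→22650; best=2700 via (D,hash)
  {BD}: card=6000; try (B,hash)→1980, (D,merge)→2430, (B,merge)→2460, (D,hash)→2640, (D,nl)→18120, (B,nl)→18150; best=1980 via (B,hash)
  {ACD}: card=1800; try (D,hash)→6100, (D,merge)→7750, (C,hash)→12600, (C,merge)→17600, (D,nl)→48400, (C,nl)→452700; best=6100 via (D,hash)
  {ABD}: card=36000; try (B,hash)→5280, (A,hash)→10380, (B,merge)→13560, (A,merge)→87330, (B,nl)→110700, (A,nl)→901980; best=5280 via (B,hash)
  {ABCD}: card=72000; try (B,hash)→9580, (B,merge)→28660, (C,hash)→50280, (B,nl)→222100, (C,merge)→622280, (C,nl)→18005280; best=9580 via (B,hash)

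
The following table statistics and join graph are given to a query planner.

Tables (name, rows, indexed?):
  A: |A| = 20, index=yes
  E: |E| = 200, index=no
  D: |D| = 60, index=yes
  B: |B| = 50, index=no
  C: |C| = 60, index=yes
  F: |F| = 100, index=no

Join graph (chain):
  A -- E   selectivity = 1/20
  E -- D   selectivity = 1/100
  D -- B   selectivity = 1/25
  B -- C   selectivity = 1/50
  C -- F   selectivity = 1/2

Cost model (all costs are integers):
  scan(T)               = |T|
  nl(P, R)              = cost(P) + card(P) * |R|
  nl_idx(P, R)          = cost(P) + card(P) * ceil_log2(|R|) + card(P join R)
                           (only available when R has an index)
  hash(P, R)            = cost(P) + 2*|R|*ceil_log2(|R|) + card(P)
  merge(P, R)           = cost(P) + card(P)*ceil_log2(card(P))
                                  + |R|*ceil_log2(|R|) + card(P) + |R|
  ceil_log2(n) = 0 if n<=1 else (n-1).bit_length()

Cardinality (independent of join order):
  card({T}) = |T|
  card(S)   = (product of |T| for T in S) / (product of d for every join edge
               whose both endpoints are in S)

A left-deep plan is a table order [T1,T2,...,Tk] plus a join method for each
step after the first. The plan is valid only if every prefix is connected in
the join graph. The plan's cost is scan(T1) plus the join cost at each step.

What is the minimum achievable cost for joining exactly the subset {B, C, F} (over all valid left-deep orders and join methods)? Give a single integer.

Selinger DP over subsets of {B,C,F}:
  {B}: scan cost=50, card=50
  {C}: scan cost=60, card=60
  {F}: scan cost=100, card=100
  {BC}: card=60; try (C,nl_idx)→410, (B,hash)→720, (C,hash)→820, (C,merge)→820, (B,merge)→830, (C,nl)→3050 …(+1); best=410 via (C,nl_idx)
  {CF}: card=3000; try (C,hash)→920, (F,merge)→1280, (C,merge)→1320, (F,hash)→1520, (C,nl_idx)→3700, (F,nl)→6060 …(+1); best=920 via (C,hash)
  {BCF}: card=3000; try (F,merge)→1630, (F,hash)→1870, (B,hash)→4520, (F,nl)→6410, (B,merge)→40270, (B,nl)→150920; best=1630 via (F,merge)

1630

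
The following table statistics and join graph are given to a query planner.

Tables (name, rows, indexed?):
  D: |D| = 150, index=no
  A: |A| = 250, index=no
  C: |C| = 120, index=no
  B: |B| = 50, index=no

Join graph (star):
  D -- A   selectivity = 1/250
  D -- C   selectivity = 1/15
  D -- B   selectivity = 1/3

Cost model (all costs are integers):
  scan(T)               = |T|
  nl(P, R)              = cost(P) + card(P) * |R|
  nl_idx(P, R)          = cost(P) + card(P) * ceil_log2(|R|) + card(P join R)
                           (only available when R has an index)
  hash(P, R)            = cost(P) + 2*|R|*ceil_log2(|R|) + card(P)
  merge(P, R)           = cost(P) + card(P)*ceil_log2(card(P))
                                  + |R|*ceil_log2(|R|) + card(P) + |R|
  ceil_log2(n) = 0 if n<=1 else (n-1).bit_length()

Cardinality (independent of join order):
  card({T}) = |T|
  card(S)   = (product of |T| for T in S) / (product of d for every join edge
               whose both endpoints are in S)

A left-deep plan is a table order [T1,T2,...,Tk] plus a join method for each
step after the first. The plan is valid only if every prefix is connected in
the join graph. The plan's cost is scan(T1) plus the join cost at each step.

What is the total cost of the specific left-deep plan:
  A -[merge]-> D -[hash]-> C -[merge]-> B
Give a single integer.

20430

step 1: scan A: cost=250, card=250
step 2: join D via merge
    card(P join D) = 250*150/(250) = 150
    cost = 250 + 250*8 + 150*8 + 250 + 150 = 3850
step 3: join C via hash
    card(P join C) = 150*120/(15) = 1200
    cost = 3850 + 2*120*7 + 150 = 5680
step 4: join B via merge
    card(P join B) = 1200*50/(3) = 20000
    cost = 5680 + 1200*11 + 50*6 + 1200 + 50 = 20430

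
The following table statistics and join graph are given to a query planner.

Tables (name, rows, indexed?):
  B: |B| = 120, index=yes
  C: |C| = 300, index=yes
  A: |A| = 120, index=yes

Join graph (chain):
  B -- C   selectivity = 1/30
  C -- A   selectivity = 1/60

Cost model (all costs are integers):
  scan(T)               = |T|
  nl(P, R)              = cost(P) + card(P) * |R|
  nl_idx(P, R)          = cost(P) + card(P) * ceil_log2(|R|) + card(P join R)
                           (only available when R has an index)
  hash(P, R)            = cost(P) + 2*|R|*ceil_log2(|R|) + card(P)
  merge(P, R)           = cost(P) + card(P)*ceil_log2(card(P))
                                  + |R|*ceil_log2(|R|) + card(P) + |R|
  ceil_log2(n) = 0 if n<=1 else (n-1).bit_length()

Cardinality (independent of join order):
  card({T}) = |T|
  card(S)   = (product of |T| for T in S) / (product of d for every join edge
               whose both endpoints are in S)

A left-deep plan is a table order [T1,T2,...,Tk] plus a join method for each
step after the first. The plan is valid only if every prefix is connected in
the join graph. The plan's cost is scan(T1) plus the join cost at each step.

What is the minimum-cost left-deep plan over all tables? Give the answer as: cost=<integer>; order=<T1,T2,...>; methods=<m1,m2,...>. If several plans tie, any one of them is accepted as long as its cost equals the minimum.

cost=4080; order=A,C,B; methods=nl_idx,hash

Selinger DP (subsets sized 1..n):
  {B}: scan cost=120, card=120
  {C}: scan cost=300, card=300
  {A}: scan cost=120, card=120
  {BC}: card=1200; try (B,hash)→2280, (C,nl_idx)→2400, (B,nl_idx)→3600, (C,merge)→4080, (B,merge)→4260, (C,hash)→5640 …(+2); best=2280 via (B,hash)
  {AC}: card=600; try (C,nl_idx)→1800, (A,hash)→2280, (A,nl_idx)→3000, (C,merge)→4080, (A,merge)→4260, (C,hash)→5640 …(+2); best=1800 via (C,nl_idx)
  {ABC}: card=2400; try (B,hash)→4080, (A,hash)→5160, (B,nl_idx)→8400, (B,merge)→9360, (A,nl_idx)→13080, (A,merge)→17640 …(+2); best=4080 via (B,hash)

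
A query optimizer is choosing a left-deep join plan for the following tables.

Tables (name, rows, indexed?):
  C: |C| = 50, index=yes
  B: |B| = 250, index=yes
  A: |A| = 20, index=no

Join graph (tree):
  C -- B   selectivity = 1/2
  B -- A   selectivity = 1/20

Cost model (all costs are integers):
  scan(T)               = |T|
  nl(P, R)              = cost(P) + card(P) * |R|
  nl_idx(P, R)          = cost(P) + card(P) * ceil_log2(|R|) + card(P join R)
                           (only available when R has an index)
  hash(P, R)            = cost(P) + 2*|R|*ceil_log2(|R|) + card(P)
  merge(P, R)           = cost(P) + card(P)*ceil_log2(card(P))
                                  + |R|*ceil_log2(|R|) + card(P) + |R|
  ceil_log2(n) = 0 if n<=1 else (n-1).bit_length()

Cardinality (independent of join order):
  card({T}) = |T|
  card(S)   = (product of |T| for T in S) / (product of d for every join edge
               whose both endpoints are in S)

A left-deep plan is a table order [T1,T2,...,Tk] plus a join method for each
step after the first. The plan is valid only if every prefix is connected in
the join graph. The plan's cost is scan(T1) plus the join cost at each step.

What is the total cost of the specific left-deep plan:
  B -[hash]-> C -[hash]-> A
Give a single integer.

step 1: scan B: cost=250, card=250
step 2: join C via hash
    card(P join C) = 250*50/(2) = 6250
    cost = 250 + 2*50*6 + 250 = 1100
step 3: join A via hash
    card(P join A) = 6250*20/(20) = 6250
    cost = 1100 + 2*20*5 + 6250 = 7550

7550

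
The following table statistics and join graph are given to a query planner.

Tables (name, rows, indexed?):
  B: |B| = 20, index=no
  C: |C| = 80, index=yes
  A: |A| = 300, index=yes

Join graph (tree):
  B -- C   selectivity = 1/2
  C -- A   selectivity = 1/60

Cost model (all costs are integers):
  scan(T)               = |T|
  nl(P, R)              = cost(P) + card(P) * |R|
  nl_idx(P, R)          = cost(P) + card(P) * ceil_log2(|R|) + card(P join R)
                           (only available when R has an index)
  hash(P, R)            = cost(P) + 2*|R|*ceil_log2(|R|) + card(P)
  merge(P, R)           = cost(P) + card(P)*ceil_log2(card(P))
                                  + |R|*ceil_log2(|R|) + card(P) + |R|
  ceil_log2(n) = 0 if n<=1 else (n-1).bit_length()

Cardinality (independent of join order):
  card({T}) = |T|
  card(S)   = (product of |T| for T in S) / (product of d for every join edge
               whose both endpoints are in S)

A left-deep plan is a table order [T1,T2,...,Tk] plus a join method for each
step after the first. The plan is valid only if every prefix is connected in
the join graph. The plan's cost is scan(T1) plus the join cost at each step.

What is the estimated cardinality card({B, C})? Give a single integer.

800

Tables in S: B(20), C(80)
Edges inside S: B-C(d=2)
numerator = 20 * 80 = 1600
denominator = 2 = 2
card(S) = 1600 / 2 = 800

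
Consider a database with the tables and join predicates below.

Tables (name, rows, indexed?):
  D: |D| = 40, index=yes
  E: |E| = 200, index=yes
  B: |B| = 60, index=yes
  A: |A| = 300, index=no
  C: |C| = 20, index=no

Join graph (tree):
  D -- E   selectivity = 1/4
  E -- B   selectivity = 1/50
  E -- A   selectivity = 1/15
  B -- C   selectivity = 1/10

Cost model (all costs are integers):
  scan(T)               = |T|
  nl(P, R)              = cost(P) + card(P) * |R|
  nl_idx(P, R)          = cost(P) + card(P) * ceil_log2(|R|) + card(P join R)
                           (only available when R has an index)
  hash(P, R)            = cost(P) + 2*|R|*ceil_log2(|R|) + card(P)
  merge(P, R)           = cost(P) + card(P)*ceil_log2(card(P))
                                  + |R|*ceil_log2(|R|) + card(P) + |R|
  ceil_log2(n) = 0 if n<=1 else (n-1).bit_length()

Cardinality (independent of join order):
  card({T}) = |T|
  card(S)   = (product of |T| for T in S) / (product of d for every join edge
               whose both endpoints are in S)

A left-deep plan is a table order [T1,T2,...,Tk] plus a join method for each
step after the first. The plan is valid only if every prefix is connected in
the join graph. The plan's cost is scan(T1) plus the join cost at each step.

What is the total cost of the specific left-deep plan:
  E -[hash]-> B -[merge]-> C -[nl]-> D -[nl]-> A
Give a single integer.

step 1: scan E: cost=200, card=200
step 2: join B via hash
    card(P join B) = 200*60/(50) = 240
    cost = 200 + 2*60*6 + 200 = 1120
step 3: join C via merge
    card(P join C) = 240*20/(10) = 480
    cost = 1120 + 240*8 + 20*5 + 240 + 20 = 3400
step 4: join D via nl
    card(P join D) = 480*40/(4) = 4800
    cost = 3400 + 480*40 = 22600
step 5: join A via nl
    card(P join A) = 4800*300/(15) = 96000
    cost = 22600 + 4800*300 = 1462600

1462600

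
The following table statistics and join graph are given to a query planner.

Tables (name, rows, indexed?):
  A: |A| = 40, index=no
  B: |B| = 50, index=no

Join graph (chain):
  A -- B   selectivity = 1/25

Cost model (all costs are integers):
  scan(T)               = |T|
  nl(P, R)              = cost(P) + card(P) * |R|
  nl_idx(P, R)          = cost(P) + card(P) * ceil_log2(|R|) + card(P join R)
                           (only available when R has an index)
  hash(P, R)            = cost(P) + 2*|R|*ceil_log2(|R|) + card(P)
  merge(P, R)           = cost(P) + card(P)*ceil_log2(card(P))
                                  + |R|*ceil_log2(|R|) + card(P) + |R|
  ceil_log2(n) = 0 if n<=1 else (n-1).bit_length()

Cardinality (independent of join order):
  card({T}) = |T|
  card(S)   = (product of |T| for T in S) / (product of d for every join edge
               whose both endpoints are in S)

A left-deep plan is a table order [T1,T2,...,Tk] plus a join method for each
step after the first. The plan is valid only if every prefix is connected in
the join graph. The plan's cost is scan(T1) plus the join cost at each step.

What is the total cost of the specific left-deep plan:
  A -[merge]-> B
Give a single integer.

step 1: scan A: cost=40, card=40
step 2: join B via merge
    card(P join B) = 40*50/(25) = 80
    cost = 40 + 40*6 + 50*6 + 40 + 50 = 670

670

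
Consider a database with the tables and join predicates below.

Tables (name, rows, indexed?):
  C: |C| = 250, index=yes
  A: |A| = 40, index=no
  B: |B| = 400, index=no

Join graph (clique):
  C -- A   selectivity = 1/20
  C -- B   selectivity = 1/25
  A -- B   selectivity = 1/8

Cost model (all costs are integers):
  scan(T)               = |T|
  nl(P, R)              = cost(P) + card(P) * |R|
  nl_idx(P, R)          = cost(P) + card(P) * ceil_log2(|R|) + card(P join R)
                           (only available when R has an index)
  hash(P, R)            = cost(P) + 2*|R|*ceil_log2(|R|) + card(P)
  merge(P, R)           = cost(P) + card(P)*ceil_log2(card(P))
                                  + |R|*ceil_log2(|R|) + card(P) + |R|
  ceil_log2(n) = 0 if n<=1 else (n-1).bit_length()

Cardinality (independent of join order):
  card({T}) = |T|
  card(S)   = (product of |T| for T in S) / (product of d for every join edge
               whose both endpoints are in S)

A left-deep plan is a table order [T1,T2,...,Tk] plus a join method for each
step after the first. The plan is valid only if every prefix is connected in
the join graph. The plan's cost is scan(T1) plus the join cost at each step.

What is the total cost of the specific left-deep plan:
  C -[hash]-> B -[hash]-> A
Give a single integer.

12180

step 1: scan C: cost=250, card=250
step 2: join B via hash
    card(P join B) = 250*400/(25) = 4000
    cost = 250 + 2*400*9 + 250 = 7700
step 3: join A via hash
    card(P join A) = 4000*40/(20*8) = 1000
    cost = 7700 + 2*40*6 + 4000 = 12180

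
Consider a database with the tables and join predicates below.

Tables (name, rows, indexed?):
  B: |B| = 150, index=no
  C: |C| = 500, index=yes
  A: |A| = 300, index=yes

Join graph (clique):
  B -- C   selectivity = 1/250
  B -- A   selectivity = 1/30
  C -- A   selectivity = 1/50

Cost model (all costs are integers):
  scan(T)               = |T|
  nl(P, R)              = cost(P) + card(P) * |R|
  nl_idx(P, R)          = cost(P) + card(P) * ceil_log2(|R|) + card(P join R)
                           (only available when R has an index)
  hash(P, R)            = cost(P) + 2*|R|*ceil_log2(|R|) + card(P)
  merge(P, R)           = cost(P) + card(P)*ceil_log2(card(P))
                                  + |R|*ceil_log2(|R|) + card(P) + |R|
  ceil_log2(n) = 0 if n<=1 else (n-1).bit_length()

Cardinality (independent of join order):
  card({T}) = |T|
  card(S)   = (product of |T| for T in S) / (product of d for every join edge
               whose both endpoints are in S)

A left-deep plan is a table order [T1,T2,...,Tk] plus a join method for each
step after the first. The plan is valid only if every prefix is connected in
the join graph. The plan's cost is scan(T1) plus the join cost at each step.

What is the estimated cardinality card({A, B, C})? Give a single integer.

Tables in S: A(300), B(150), C(500)
Edges inside S: B-C(d=250), B-A(d=30), C-A(d=50)
numerator = 300 * 150 * 500 = 22500000
denominator = 250 * 30 * 50 = 375000
card(S) = 22500000 / 375000 = 60

60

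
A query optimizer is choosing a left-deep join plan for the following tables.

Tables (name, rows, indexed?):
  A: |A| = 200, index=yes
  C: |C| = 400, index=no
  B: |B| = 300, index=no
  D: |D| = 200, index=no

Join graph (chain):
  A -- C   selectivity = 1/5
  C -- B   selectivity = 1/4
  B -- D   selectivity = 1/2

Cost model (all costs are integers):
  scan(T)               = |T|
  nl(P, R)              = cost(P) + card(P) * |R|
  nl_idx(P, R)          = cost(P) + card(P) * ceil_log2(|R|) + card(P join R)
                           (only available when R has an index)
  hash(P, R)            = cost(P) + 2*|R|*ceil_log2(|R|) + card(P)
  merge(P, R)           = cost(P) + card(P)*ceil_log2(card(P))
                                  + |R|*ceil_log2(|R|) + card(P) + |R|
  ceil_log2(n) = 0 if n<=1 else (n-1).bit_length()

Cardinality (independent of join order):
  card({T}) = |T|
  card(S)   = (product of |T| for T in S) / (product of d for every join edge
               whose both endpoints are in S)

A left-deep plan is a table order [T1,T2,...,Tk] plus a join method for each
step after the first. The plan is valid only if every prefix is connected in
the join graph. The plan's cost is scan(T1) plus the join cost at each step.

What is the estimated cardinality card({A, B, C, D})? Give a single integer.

120000000

Tables in S: A(200), B(300), C(400), D(200)
Edges inside S: A-C(d=5), C-B(d=4), B-D(d=2)
numerator = 200 * 300 * 400 * 200 = 4800000000
denominator = 5 * 4 * 2 = 40
card(S) = 4800000000 / 40 = 120000000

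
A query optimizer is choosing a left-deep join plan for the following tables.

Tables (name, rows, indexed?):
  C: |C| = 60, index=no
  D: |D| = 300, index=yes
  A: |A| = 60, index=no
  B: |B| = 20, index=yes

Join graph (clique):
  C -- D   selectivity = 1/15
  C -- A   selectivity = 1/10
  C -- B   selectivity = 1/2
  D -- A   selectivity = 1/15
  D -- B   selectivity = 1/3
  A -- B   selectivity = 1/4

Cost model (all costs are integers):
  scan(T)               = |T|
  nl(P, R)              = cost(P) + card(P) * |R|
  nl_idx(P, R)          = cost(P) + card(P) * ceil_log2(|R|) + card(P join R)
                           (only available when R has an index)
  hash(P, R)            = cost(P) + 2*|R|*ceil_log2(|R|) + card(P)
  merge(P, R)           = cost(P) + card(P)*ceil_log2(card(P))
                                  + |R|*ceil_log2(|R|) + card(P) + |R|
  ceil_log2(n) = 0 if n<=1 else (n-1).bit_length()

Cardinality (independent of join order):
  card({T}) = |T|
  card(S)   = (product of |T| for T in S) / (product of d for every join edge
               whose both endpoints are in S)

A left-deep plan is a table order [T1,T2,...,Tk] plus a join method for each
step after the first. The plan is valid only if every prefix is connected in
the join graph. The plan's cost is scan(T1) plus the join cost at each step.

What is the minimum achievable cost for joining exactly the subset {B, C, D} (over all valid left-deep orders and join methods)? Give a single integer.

Selinger DP over subsets of {B,C,D}:
  {C}: scan cost=60, card=60
  {D}: scan cost=300, card=300
  {B}: scan cost=20, card=20
  {CD}: card=1200; try (C,hash)→1320, (D,nl_idx)→1800, (D,merge)→3480, (C,merge)→3720, (D,hash)→5520, (D,nl)→18060 …(+1); best=1320 via (C,hash)
  {BC}: card=600; try (B,hash)→320, (C,merge)→560, (B,merge)→600, (C,hash)→760, (B,nl_idx)→960, (C,nl)→1220 …(+1); best=320 via (B,hash)
  {BD}: card=2000; try (B,hash)→800, (D,nl_idx)→2200, (D,merge)→3140, (B,merge)→3420, (B,nl_idx)→3800, (D,hash)→5440 …(+2); best=800 via (B,hash)
  {BCD}: card=4000; try (B,hash)→2720, (C,hash)→3520, (D,hash)→6320, (D,nl_idx)→9720, (D,merge)→9920, (B,nl_idx)→11320 …(+5); best=2720 via (B,hash)

2720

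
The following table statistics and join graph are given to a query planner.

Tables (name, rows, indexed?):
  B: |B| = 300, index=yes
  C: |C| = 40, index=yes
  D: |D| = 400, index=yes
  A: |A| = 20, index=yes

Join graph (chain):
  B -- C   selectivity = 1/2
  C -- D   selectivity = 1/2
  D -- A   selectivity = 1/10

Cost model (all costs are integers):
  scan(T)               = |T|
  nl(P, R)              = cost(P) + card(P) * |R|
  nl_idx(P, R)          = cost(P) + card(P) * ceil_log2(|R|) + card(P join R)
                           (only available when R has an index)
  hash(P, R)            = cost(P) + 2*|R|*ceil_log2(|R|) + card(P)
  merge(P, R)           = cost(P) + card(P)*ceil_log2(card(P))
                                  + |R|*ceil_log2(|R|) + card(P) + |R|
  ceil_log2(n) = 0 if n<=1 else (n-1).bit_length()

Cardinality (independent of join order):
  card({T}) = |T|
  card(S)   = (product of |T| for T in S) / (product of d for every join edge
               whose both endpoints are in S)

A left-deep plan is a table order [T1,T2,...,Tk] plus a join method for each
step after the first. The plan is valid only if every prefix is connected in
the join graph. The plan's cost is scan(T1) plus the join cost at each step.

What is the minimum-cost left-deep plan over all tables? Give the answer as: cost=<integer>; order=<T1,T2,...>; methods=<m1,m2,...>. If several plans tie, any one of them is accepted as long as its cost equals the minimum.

cost=23680; order=A,D,C,B; methods=nl_idx,hash,hash

Selinger DP (subsets sized 1..n):
  {B}: scan cost=300, card=300
  {C}: scan cost=40, card=40
  {D}: scan cost=400, card=400
  {A}: scan cost=20, card=20
  {BC}: card=6000; try (C,hash)→1080, (B,merge)→3320, (C,merge)→3580, (B,hash)→5480, (B,nl_idx)→6400, (C,nl_idx)→8100 …(+2); best=1080 via (C,hash)
  {CD}: card=8000; try (C,hash)→1280, (D,merge)→4320, (C,merge)→4680, (D,hash)→7280, (D,nl_idx)→8400, (C,nl_idx)→10800 …(+2); best=1280 via (C,hash)
  {AD}: card=800; try (D,nl_idx)→1000, (A,hash)→1000, (A,nl_idx)→3200, (D,merge)→4140, (A,merge)→4520, (D,hash)→7240 …(+2); best=1000 via (D,nl_idx)
  {BCD}: card=1200000; try (D,hash)→14280, (B,hash)→14680, (D,merge)→89080, (B,merge)→116280, (D,nl_idx)→1255080, (B,nl_idx)→1273280 …(+2); best=14280 via (D,hash)
  {ACD}: card=16000; try (C,hash)→2280, (A,hash)→9480, (C,merge)→10080, (C,nl_idx)→21800, (C,nl)→33000, (A,nl_idx)→57280 …(+2); best=2280 via (C,hash)
  {ABCD}: card=2400000; try (B,hash)→23680, (B,merge)→245280, (A,hash)→1214480, (B,nl_idx)→2546280, (B,nl)→4802280, (A,nl_idx)→8414280 …(+2); best=23680 via (B,hash)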